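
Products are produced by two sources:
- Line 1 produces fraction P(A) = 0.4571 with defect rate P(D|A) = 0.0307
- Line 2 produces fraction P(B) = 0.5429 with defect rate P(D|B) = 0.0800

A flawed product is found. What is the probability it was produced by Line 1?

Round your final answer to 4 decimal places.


Let A = from Line 1, D = flawed

Given:
- P(A) = 0.4571, P(B) = 0.5429
- P(D|A) = 0.0307, P(D|B) = 0.0800

Step 1: Find P(D)
P(D) = P(D|A)P(A) + P(D|B)P(B)
     = 0.0307 × 0.4571 + 0.0800 × 0.5429
     = 0.01403297 + 0.04343200
     = 0.05746497

Step 2: Apply Bayes' theorem
P(A|D) = P(D|A)P(A) / P(D)
       = 0.01403297 / 0.05746497
       = 0.2442


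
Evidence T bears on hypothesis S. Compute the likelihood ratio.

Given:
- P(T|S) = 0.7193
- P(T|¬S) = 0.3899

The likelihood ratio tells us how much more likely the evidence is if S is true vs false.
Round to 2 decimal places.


Likelihood Ratio (LR) = P(T|S) / P(T|¬S)

LR = 0.7193 / 0.3899
   = 1.84

The evidence is 1.84 times more likely if S is true than if S is false.
Because LR exceeds 1, T is evidence for S.


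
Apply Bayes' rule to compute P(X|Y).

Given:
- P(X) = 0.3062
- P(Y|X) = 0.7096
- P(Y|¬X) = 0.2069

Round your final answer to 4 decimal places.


Bayes' theorem: P(X|Y) = P(Y|X) × P(X) / P(Y)

Step 1: Calculate P(Y) using law of total probability
P(Y) = P(Y|X)P(X) + P(Y|¬X)P(¬X)
     = 0.7096 × 0.3062 + 0.2069 × 0.6938
     = 0.21727952 + 0.14354722
     = 0.36082674

Step 2: Apply Bayes' theorem
P(X|Y) = P(Y|X) × P(X) / P(Y)
       = 0.21727952 / 0.36082674
       = 0.6022


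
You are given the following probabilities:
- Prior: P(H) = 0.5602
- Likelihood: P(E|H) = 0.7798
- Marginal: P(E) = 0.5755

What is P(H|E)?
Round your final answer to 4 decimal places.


Using Bayes' theorem:

P(H|E) = P(E|H) × P(H) / P(E)
       = 0.7798 × 0.5602 / 0.5755
       = 0.43684396 / 0.5755
       = 0.7591

The evidence strengthens our belief in H.
Prior: 0.5602 → Posterior: 0.7591


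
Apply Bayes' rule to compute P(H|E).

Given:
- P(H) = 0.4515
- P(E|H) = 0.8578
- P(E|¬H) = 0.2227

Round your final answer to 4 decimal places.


Bayes' theorem: P(H|E) = P(E|H) × P(H) / P(E)

Step 1: Calculate P(E) using law of total probability
P(E) = P(E|H)P(H) + P(E|¬H)P(¬H)
     = 0.8578 × 0.4515 + 0.2227 × 0.5485
     = 0.38729670 + 0.12215095
     = 0.50944765

Step 2: Apply Bayes' theorem
P(H|E) = P(E|H) × P(H) / P(E)
       = 0.38729670 / 0.50944765
       = 0.7602


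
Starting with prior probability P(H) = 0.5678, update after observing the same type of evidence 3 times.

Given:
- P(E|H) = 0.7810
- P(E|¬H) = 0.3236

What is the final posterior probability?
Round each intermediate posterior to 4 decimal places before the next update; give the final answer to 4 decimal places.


Sequential Bayesian updating:

Initial prior: P(H) = 0.5678

Update 1:
  P(E) = 0.7810 × 0.5678 + 0.3236 × 0.4322 = 0.44345180 + 0.13985992 = 0.58331172
  P(H|E) = 0.44345180 / 0.58331172 = 0.7602

Update 2:
  P(E) = 0.7810 × 0.7602 + 0.3236 × 0.2398 = 0.59371620 + 0.07759928 = 0.67131548
  P(H|E) = 0.59371620 / 0.67131548 = 0.8844

Update 3:
  P(E) = 0.7810 × 0.8844 + 0.3236 × 0.1156 = 0.69071640 + 0.03740816 = 0.72812456
  P(H|E) = 0.69071640 / 0.72812456 = 0.9486

Final posterior: 0.9486


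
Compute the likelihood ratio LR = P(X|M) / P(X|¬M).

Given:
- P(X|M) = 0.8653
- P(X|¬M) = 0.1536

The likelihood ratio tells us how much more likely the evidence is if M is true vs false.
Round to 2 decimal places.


Likelihood Ratio (LR) = P(X|M) / P(X|¬M)

LR = 0.8653 / 0.1536
   = 5.63

The evidence is 5.63 times more likely if M is true than if M is false.
LR > 1, so observing X raises the odds in favor of M.


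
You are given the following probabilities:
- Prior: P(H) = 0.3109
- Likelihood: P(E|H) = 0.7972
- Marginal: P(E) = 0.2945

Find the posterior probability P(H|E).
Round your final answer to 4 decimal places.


Using Bayes' theorem:

P(H|E) = P(E|H) × P(H) / P(E)
       = 0.7972 × 0.3109 / 0.2945
       = 0.24784948 / 0.2945
       = 0.8416

The evidence strengthens our belief in H.
Prior: 0.3109 → Posterior: 0.8416


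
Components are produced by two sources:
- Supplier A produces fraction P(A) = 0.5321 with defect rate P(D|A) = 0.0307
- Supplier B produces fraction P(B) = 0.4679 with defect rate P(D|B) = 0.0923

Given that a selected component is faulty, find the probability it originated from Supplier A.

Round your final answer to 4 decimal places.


Let A = from Supplier A, D = faulty

Given:
- P(A) = 0.5321, P(B) = 0.4679
- P(D|A) = 0.0307, P(D|B) = 0.0923

Step 1: Find P(D)
P(D) = P(D|A)P(A) + P(D|B)P(B)
     = 0.0307 × 0.5321 + 0.0923 × 0.4679
     = 0.01633547 + 0.04318717
     = 0.05952264

Step 2: Apply Bayes' theorem
P(A|D) = P(D|A)P(A) / P(D)
       = 0.01633547 / 0.05952264
       = 0.2744


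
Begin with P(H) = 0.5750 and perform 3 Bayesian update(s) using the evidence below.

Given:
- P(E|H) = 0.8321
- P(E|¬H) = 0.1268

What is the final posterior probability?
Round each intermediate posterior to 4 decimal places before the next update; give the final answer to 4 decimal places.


Sequential Bayesian updating:

Initial prior: P(H) = 0.5750

Update 1:
  P(E) = 0.8321 × 0.5750 + 0.1268 × 0.4250 = 0.47845750 + 0.05389000 = 0.53234750
  P(H|E) = 0.47845750 / 0.53234750 = 0.8988

Update 2:
  P(E) = 0.8321 × 0.8988 + 0.1268 × 0.1012 = 0.74789148 + 0.01283216 = 0.76072364
  P(H|E) = 0.74789148 / 0.76072364 = 0.9831

Update 3:
  P(E) = 0.8321 × 0.9831 + 0.1268 × 0.0169 = 0.81803751 + 0.00214292 = 0.82018043
  P(H|E) = 0.81803751 / 0.82018043 = 0.9974

Final posterior: 0.9974


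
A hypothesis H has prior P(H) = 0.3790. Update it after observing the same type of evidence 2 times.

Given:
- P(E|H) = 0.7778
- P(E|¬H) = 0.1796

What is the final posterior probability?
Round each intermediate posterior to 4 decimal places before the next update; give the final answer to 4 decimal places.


Sequential Bayesian updating:

Initial prior: P(H) = 0.3790

Update 1:
  P(E) = 0.7778 × 0.3790 + 0.1796 × 0.6210 = 0.29478620 + 0.11153160 = 0.40631780
  P(H|E) = 0.29478620 / 0.40631780 = 0.7255

Update 2:
  P(E) = 0.7778 × 0.7255 + 0.1796 × 0.2745 = 0.56429390 + 0.04930020 = 0.61359410
  P(H|E) = 0.56429390 / 0.61359410 = 0.9197

Final posterior: 0.9197


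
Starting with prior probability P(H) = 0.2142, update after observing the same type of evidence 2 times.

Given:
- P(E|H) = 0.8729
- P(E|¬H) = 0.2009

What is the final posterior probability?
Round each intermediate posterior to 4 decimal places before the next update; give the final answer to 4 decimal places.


Sequential Bayesian updating:

Initial prior: P(H) = 0.2142

Update 1:
  P(E) = 0.8729 × 0.2142 + 0.2009 × 0.7858 = 0.18697518 + 0.15786722 = 0.34484240
  P(H|E) = 0.18697518 / 0.34484240 = 0.5422

Update 2:
  P(E) = 0.8729 × 0.5422 + 0.2009 × 0.4578 = 0.47328638 + 0.09197202 = 0.56525840
  P(H|E) = 0.47328638 / 0.56525840 = 0.8373

Final posterior: 0.8373


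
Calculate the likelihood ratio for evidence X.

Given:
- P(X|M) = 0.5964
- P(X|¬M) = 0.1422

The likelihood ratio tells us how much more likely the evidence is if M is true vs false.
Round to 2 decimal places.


Likelihood Ratio (LR) = P(X|M) / P(X|¬M)

LR = 0.5964 / 0.1422
   = 4.19

The evidence is 4.19 times more likely if M is true than if M is false.
Since LR > 1, the evidence supports M over ¬M.


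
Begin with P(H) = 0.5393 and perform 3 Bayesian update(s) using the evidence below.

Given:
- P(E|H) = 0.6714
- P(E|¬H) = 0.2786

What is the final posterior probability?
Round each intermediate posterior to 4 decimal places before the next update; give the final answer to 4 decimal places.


Sequential Bayesian updating:

Initial prior: P(H) = 0.5393

Update 1:
  P(E) = 0.6714 × 0.5393 + 0.2786 × 0.4607 = 0.36208602 + 0.12835102 = 0.49043704
  P(H|E) = 0.36208602 / 0.49043704 = 0.7383

Update 2:
  P(E) = 0.6714 × 0.7383 + 0.2786 × 0.2617 = 0.49569462 + 0.07290962 = 0.56860424
  P(H|E) = 0.49569462 / 0.56860424 = 0.8718

Update 3:
  P(E) = 0.6714 × 0.8718 + 0.2786 × 0.1282 = 0.58532652 + 0.03571652 = 0.62104304
  P(H|E) = 0.58532652 / 0.62104304 = 0.9425

Final posterior: 0.9425


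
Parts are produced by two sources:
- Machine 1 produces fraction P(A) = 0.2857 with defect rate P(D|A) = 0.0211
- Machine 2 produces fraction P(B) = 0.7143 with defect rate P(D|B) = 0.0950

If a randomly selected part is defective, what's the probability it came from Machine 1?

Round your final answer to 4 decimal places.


Let A = from Machine 1, D = defective

Given:
- P(A) = 0.2857, P(B) = 0.7143
- P(D|A) = 0.0211, P(D|B) = 0.0950

Step 1: Find P(D)
P(D) = P(D|A)P(A) + P(D|B)P(B)
     = 0.0211 × 0.2857 + 0.0950 × 0.7143
     = 0.00602827 + 0.06785850
     = 0.07388677

Step 2: Apply Bayes' theorem
P(A|D) = P(D|A)P(A) / P(D)
       = 0.00602827 / 0.07388677
       = 0.0816


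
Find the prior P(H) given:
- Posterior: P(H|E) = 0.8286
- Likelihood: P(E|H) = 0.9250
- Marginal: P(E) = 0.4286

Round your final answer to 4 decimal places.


From Bayes' theorem: P(H|E) = P(E|H) × P(H) / P(E)

Rearranging for P(H):
P(H) = P(H|E) × P(E) / P(E|H)
     = 0.8286 × 0.4286 / 0.9250
     = 0.35513796 / 0.9250
     = 0.3839


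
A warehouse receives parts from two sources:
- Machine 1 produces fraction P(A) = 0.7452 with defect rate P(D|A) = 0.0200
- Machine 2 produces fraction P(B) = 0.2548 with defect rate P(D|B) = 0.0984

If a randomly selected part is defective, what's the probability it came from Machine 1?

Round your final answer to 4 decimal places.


Let A = from Machine 1, D = defective

Given:
- P(A) = 0.7452, P(B) = 0.2548
- P(D|A) = 0.0200, P(D|B) = 0.0984

Step 1: Find P(D)
P(D) = P(D|A)P(A) + P(D|B)P(B)
     = 0.0200 × 0.7452 + 0.0984 × 0.2548
     = 0.01490400 + 0.02507232
     = 0.03997632

Step 2: Apply Bayes' theorem
P(A|D) = P(D|A)P(A) / P(D)
       = 0.01490400 / 0.03997632
       = 0.3728


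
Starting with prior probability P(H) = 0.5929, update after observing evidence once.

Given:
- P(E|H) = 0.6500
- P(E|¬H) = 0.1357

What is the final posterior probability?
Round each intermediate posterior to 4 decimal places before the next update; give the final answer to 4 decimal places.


Sequential Bayesian updating:

Initial prior: P(H) = 0.5929

Update 1:
  P(E) = 0.6500 × 0.5929 + 0.1357 × 0.4071 = 0.38538500 + 0.05524347 = 0.44062847
  P(H|E) = 0.38538500 / 0.44062847 = 0.8746

Final posterior: 0.8746


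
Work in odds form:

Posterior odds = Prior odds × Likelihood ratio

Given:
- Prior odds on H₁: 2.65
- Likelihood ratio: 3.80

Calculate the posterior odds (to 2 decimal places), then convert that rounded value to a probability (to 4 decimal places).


Step 1: Calculate posterior odds
Posterior odds = Prior odds × LR
               = 2.65 × 3.80
               = 10.07

Step 2: Convert to probability
P(H₁|E) = Posterior odds / (1 + Posterior odds)
       = 10.07 / (1 + 10.07)
       = 10.07 / 11.07
       = 0.9097

The evidence increased P(H₁) from 0.7260 to 0.9097.


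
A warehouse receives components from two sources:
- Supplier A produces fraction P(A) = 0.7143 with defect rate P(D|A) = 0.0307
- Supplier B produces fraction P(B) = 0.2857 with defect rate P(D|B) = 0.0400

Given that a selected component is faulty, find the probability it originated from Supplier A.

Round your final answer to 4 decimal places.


Let A = from Supplier A, D = faulty

Given:
- P(A) = 0.7143, P(B) = 0.2857
- P(D|A) = 0.0307, P(D|B) = 0.0400

Step 1: Find P(D)
P(D) = P(D|A)P(A) + P(D|B)P(B)
     = 0.0307 × 0.7143 + 0.0400 × 0.2857
     = 0.02192901 + 0.01142800
     = 0.03335701

Step 2: Apply Bayes' theorem
P(A|D) = P(D|A)P(A) / P(D)
       = 0.02192901 / 0.03335701
       = 0.6574


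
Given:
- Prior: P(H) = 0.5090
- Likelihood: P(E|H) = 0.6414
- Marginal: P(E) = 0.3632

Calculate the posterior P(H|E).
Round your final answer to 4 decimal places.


Using Bayes' theorem:

P(H|E) = P(E|H) × P(H) / P(E)
       = 0.6414 × 0.5090 / 0.3632
       = 0.32647260 / 0.3632
       = 0.8989

The evidence strengthens our belief in H.
Prior: 0.5090 → Posterior: 0.8989


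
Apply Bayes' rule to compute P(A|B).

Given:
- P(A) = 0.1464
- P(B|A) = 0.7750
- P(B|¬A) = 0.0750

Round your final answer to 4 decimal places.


Bayes' theorem: P(A|B) = P(B|A) × P(A) / P(B)

Step 1: Calculate P(B) using law of total probability
P(B) = P(B|A)P(A) + P(B|¬A)P(¬A)
     = 0.7750 × 0.1464 + 0.0750 × 0.8536
     = 0.11346000 + 0.06402000
     = 0.17748000

Step 2: Apply Bayes' theorem
P(A|B) = P(B|A) × P(A) / P(B)
       = 0.11346000 / 0.17748000
       = 0.6393


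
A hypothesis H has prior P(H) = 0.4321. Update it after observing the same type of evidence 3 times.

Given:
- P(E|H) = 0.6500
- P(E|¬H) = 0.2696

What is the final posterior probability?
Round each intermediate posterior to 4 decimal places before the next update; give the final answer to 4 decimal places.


Sequential Bayesian updating:

Initial prior: P(H) = 0.4321

Update 1:
  P(E) = 0.6500 × 0.4321 + 0.2696 × 0.5679 = 0.28086500 + 0.15310584 = 0.43397084
  P(H|E) = 0.28086500 / 0.43397084 = 0.6472

Update 2:
  P(E) = 0.6500 × 0.6472 + 0.2696 × 0.3528 = 0.42068000 + 0.09511488 = 0.51579488
  P(H|E) = 0.42068000 / 0.51579488 = 0.8156

Update 3:
  P(E) = 0.6500 × 0.8156 + 0.2696 × 0.1844 = 0.53014000 + 0.04971424 = 0.57985424
  P(H|E) = 0.53014000 / 0.57985424 = 0.9143

Final posterior: 0.9143


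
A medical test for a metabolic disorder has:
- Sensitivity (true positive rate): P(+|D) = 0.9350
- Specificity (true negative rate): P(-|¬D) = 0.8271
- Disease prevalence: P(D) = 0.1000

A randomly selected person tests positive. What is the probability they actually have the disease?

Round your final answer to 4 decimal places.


Let D = has disease, + = positive test

Given:
- P(D) = 0.1000 (prevalence)
- P(+|D) = 0.9350 (sensitivity)
- P(-|¬D) = 0.8271 (specificity)
- P(+|¬D) = 0.1729 (false positive rate = 1 - specificity)

Step 1: Find P(+)
P(+) = P(+|D)P(D) + P(+|¬D)P(¬D)
     = 0.9350 × 0.1000 + 0.1729 × 0.9000
     = 0.09350000 + 0.15561000
     = 0.24911000

Step 2: Apply Bayes' theorem for P(D|+)
P(D|+) = P(+|D)P(D) / P(+)
       = 0.09350000 / 0.24911000
       = 0.3753


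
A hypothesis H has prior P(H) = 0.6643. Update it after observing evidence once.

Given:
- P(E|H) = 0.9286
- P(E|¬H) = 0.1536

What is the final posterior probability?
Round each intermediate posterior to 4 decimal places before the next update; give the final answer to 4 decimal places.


Sequential Bayesian updating:

Initial prior: P(H) = 0.6643

Update 1:
  P(E) = 0.9286 × 0.6643 + 0.1536 × 0.3357 = 0.61686898 + 0.05156352 = 0.66843250
  P(H|E) = 0.61686898 / 0.66843250 = 0.9229

Final posterior: 0.9229


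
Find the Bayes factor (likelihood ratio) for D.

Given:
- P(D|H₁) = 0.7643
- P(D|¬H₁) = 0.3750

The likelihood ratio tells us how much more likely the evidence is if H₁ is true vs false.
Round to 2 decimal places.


Likelihood Ratio (LR) = P(D|H₁) / P(D|¬H₁)

LR = 0.7643 / 0.3750
   = 2.04

The evidence is 2.04 times more likely if H₁ is true than if H₁ is false.
LR > 1, so observing D raises the odds in favor of H₁.


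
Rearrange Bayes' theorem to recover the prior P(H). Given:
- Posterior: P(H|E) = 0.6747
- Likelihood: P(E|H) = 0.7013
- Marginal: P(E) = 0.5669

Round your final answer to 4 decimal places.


From Bayes' theorem: P(H|E) = P(E|H) × P(H) / P(E)

Rearranging for P(H):
P(H) = P(H|E) × P(E) / P(E|H)
     = 0.6747 × 0.5669 / 0.7013
     = 0.38248743 / 0.7013
     = 0.5454


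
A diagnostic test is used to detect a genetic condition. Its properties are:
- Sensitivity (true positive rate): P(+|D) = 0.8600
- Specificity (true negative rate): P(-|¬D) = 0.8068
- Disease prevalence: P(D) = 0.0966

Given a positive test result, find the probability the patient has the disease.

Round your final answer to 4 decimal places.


Let D = has disease, + = positive test

Given:
- P(D) = 0.0966 (prevalence)
- P(+|D) = 0.8600 (sensitivity)
- P(-|¬D) = 0.8068 (specificity)
- P(+|¬D) = 0.1932 (false positive rate = 1 - specificity)

Step 1: Find P(+)
P(+) = P(+|D)P(D) + P(+|¬D)P(¬D)
     = 0.8600 × 0.0966 + 0.1932 × 0.9034
     = 0.08307600 + 0.17453688
     = 0.25761288

Step 2: Apply Bayes' theorem for P(D|+)
P(D|+) = P(+|D)P(D) / P(+)
       = 0.08307600 / 0.25761288
       = 0.3225


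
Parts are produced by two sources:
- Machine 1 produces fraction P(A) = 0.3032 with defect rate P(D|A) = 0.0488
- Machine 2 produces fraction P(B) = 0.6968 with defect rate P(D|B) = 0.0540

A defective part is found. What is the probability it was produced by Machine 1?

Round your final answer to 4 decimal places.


Let A = from Machine 1, D = defective

Given:
- P(A) = 0.3032, P(B) = 0.6968
- P(D|A) = 0.0488, P(D|B) = 0.0540

Step 1: Find P(D)
P(D) = P(D|A)P(A) + P(D|B)P(B)
     = 0.0488 × 0.3032 + 0.0540 × 0.6968
     = 0.01479616 + 0.03762720
     = 0.05242336

Step 2: Apply Bayes' theorem
P(A|D) = P(D|A)P(A) / P(D)
       = 0.01479616 / 0.05242336
       = 0.2822


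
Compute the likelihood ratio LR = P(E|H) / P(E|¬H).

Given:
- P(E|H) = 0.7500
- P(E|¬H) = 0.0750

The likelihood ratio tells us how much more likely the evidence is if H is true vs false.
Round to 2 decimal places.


Likelihood Ratio (LR) = P(E|H) / P(E|¬H)

LR = 0.7500 / 0.0750
   = 10.00

The evidence is 10.00 times more likely if H is true than if H is false.
Since LR > 1, the evidence supports H over ¬H.


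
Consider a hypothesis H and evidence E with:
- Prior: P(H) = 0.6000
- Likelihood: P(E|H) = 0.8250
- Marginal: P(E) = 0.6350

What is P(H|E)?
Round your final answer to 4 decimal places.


Using Bayes' theorem:

P(H|E) = P(E|H) × P(H) / P(E)
       = 0.8250 × 0.6000 / 0.6350
       = 0.49500000 / 0.6350
       = 0.7795

The evidence strengthens our belief in H.
Prior: 0.6000 → Posterior: 0.7795


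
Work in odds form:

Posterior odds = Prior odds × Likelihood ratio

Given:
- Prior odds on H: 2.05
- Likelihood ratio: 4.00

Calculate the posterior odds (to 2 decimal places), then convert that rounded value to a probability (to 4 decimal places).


Step 1: Calculate posterior odds
Posterior odds = Prior odds × LR
               = 2.05 × 4.00
               = 8.20

Step 2: Convert to probability
P(H|E) = Posterior odds / (1 + Posterior odds)
       = 8.20 / (1 + 8.20)
       = 8.20 / 9.20
       = 0.8913

The evidence increased P(H) from 0.6721 to 0.8913.


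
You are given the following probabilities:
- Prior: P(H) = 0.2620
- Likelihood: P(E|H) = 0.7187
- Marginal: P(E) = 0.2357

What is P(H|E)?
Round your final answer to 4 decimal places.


Using Bayes' theorem:

P(H|E) = P(E|H) × P(H) / P(E)
       = 0.7187 × 0.2620 / 0.2357
       = 0.18829940 / 0.2357
       = 0.7989

The evidence strengthens our belief in H.
Prior: 0.2620 → Posterior: 0.7989


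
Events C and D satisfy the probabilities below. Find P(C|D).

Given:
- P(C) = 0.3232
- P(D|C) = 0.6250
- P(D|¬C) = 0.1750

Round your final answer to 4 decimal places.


Bayes' theorem: P(C|D) = P(D|C) × P(C) / P(D)

Step 1: Calculate P(D) using law of total probability
P(D) = P(D|C)P(C) + P(D|¬C)P(¬C)
     = 0.6250 × 0.3232 + 0.1750 × 0.6768
     = 0.20200000 + 0.11844000
     = 0.32044000

Step 2: Apply Bayes' theorem
P(C|D) = P(D|C) × P(C) / P(D)
       = 0.20200000 / 0.32044000
       = 0.6304


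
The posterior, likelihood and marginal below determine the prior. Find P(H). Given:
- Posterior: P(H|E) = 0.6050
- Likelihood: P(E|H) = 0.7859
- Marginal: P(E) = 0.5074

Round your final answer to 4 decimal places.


From Bayes' theorem: P(H|E) = P(E|H) × P(H) / P(E)

Rearranging for P(H):
P(H) = P(H|E) × P(E) / P(E|H)
     = 0.6050 × 0.5074 / 0.7859
     = 0.30697700 / 0.7859
     = 0.3906


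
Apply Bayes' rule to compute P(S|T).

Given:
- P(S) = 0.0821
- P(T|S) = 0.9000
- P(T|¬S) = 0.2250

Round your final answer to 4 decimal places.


Bayes' theorem: P(S|T) = P(T|S) × P(S) / P(T)

Step 1: Calculate P(T) using law of total probability
P(T) = P(T|S)P(S) + P(T|¬S)P(¬S)
     = 0.9000 × 0.0821 + 0.2250 × 0.9179
     = 0.07389000 + 0.20652750
     = 0.28041750

Step 2: Apply Bayes' theorem
P(S|T) = P(T|S) × P(S) / P(T)
       = 0.07389000 / 0.28041750
       = 0.2635


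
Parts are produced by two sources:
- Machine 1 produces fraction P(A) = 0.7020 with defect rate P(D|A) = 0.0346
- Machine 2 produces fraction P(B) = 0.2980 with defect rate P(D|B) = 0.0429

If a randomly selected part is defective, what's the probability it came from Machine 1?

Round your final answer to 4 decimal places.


Let A = from Machine 1, D = defective

Given:
- P(A) = 0.7020, P(B) = 0.2980
- P(D|A) = 0.0346, P(D|B) = 0.0429

Step 1: Find P(D)
P(D) = P(D|A)P(A) + P(D|B)P(B)
     = 0.0346 × 0.7020 + 0.0429 × 0.2980
     = 0.02428920 + 0.01278420
     = 0.03707340

Step 2: Apply Bayes' theorem
P(A|D) = P(D|A)P(A) / P(D)
       = 0.02428920 / 0.03707340
       = 0.6552


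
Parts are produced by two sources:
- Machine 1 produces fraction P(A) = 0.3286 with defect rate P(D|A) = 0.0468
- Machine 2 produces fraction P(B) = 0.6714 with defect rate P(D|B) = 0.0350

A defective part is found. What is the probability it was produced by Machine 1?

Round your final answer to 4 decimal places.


Let A = from Machine 1, D = defective

Given:
- P(A) = 0.3286, P(B) = 0.6714
- P(D|A) = 0.0468, P(D|B) = 0.0350

Step 1: Find P(D)
P(D) = P(D|A)P(A) + P(D|B)P(B)
     = 0.0468 × 0.3286 + 0.0350 × 0.6714
     = 0.01537848 + 0.02349900
     = 0.03887748

Step 2: Apply Bayes' theorem
P(A|D) = P(D|A)P(A) / P(D)
       = 0.01537848 / 0.03887748
       = 0.3956


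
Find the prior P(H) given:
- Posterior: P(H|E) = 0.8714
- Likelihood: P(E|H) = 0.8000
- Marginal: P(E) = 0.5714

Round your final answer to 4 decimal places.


From Bayes' theorem: P(H|E) = P(E|H) × P(H) / P(E)

Rearranging for P(H):
P(H) = P(H|E) × P(E) / P(E|H)
     = 0.8714 × 0.5714 / 0.8000
     = 0.49791796 / 0.8000
     = 0.6224


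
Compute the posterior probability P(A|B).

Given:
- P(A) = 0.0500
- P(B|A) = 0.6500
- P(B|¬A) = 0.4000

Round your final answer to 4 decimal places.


Bayes' theorem: P(A|B) = P(B|A) × P(A) / P(B)

Step 1: Calculate P(B) using law of total probability
P(B) = P(B|A)P(A) + P(B|¬A)P(¬A)
     = 0.6500 × 0.0500 + 0.4000 × 0.9500
     = 0.03250000 + 0.38000000
     = 0.41250000

Step 2: Apply Bayes' theorem
P(A|B) = P(B|A) × P(A) / P(B)
       = 0.03250000 / 0.41250000
       = 0.0788


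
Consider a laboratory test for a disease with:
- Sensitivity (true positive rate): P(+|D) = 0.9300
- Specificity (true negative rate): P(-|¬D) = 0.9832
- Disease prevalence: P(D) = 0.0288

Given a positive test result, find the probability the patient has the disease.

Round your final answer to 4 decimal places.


Let D = has disease, + = positive test

Given:
- P(D) = 0.0288 (prevalence)
- P(+|D) = 0.9300 (sensitivity)
- P(-|¬D) = 0.9832 (specificity)
- P(+|¬D) = 0.0168 (false positive rate = 1 - specificity)

Step 1: Find P(+)
P(+) = P(+|D)P(D) + P(+|¬D)P(¬D)
     = 0.9300 × 0.0288 + 0.0168 × 0.9712
     = 0.02678400 + 0.01631616
     = 0.04310016

Step 2: Apply Bayes' theorem for P(D|+)
P(D|+) = P(+|D)P(D) / P(+)
       = 0.02678400 / 0.04310016
       = 0.6214


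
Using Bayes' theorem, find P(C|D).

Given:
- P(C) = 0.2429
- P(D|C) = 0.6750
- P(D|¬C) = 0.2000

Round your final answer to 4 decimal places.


Bayes' theorem: P(C|D) = P(D|C) × P(C) / P(D)

Step 1: Calculate P(D) using law of total probability
P(D) = P(D|C)P(C) + P(D|¬C)P(¬C)
     = 0.6750 × 0.2429 + 0.2000 × 0.7571
     = 0.16395750 + 0.15142000
     = 0.31537750

Step 2: Apply Bayes' theorem
P(C|D) = P(D|C) × P(C) / P(D)
       = 0.16395750 / 0.31537750
       = 0.5199


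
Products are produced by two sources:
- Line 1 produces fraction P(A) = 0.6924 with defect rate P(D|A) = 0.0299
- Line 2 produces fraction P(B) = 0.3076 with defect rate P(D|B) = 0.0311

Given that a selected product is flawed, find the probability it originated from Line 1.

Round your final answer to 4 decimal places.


Let A = from Line 1, D = flawed

Given:
- P(A) = 0.6924, P(B) = 0.3076
- P(D|A) = 0.0299, P(D|B) = 0.0311

Step 1: Find P(D)
P(D) = P(D|A)P(A) + P(D|B)P(B)
     = 0.0299 × 0.6924 + 0.0311 × 0.3076
     = 0.02070276 + 0.00956636
     = 0.03026912

Step 2: Apply Bayes' theorem
P(A|D) = P(D|A)P(A) / P(D)
       = 0.02070276 / 0.03026912
       = 0.6840


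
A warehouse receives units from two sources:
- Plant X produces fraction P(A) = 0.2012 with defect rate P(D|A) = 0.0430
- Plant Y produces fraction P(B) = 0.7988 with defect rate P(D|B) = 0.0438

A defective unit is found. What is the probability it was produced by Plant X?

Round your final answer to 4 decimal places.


Let A = from Plant X, D = defective

Given:
- P(A) = 0.2012, P(B) = 0.7988
- P(D|A) = 0.0430, P(D|B) = 0.0438

Step 1: Find P(D)
P(D) = P(D|A)P(A) + P(D|B)P(B)
     = 0.0430 × 0.2012 + 0.0438 × 0.7988
     = 0.00865160 + 0.03498744
     = 0.04363904

Step 2: Apply Bayes' theorem
P(A|D) = P(D|A)P(A) / P(D)
       = 0.00865160 / 0.04363904
       = 0.1983


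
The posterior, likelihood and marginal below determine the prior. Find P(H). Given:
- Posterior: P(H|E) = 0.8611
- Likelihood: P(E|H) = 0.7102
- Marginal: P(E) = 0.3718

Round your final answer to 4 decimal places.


From Bayes' theorem: P(H|E) = P(E|H) × P(H) / P(E)

Rearranging for P(H):
P(H) = P(H|E) × P(E) / P(E|H)
     = 0.8611 × 0.3718 / 0.7102
     = 0.32015698 / 0.7102
     = 0.4508


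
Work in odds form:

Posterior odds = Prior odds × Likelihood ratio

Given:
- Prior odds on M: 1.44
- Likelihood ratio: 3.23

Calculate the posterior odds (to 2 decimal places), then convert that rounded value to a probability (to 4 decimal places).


Step 1: Calculate posterior odds
Posterior odds = Prior odds × LR
               = 1.44 × 3.23
               = 4.65

Step 2: Convert to probability
P(M|E) = Posterior odds / (1 + Posterior odds)
       = 4.65 / (1 + 4.65)
       = 4.65 / 5.65
       = 0.8230

The evidence increased P(M) from 0.5902 to 0.8230.


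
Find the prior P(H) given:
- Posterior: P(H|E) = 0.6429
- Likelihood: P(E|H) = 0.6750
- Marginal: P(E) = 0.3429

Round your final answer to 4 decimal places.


From Bayes' theorem: P(H|E) = P(E|H) × P(H) / P(E)

Rearranging for P(H):
P(H) = P(H|E) × P(E) / P(E|H)
     = 0.6429 × 0.3429 / 0.6750
     = 0.22045041 / 0.6750
     = 0.3266


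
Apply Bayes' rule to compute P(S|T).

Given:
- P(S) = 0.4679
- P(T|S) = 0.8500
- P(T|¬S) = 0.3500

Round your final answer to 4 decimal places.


Bayes' theorem: P(S|T) = P(T|S) × P(S) / P(T)

Step 1: Calculate P(T) using law of total probability
P(T) = P(T|S)P(S) + P(T|¬S)P(¬S)
     = 0.8500 × 0.4679 + 0.3500 × 0.5321
     = 0.39771500 + 0.18623500
     = 0.58395000

Step 2: Apply Bayes' theorem
P(S|T) = P(T|S) × P(S) / P(T)
       = 0.39771500 / 0.58395000
       = 0.6811


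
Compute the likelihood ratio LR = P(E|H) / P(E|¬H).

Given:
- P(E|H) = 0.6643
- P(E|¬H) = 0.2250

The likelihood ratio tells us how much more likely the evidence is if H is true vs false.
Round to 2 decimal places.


Likelihood Ratio (LR) = P(E|H) / P(E|¬H)

LR = 0.6643 / 0.2250
   = 2.95

The evidence is 2.95 times more likely if H is true than if H is false.
Since LR > 1, the evidence supports H over ¬H.


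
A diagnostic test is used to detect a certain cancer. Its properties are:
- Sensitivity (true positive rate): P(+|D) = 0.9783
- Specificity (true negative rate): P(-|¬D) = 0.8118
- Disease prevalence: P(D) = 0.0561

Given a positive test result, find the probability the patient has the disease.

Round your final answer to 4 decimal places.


Let D = has disease, + = positive test

Given:
- P(D) = 0.0561 (prevalence)
- P(+|D) = 0.9783 (sensitivity)
- P(-|¬D) = 0.8118 (specificity)
- P(+|¬D) = 0.1882 (false positive rate = 1 - specificity)

Step 1: Find P(+)
P(+) = P(+|D)P(D) + P(+|¬D)P(¬D)
     = 0.9783 × 0.0561 + 0.1882 × 0.9439
     = 0.05488263 + 0.17764198
     = 0.23252461

Step 2: Apply Bayes' theorem for P(D|+)
P(D|+) = P(+|D)P(D) / P(+)
       = 0.05488263 / 0.23252461
       = 0.2360


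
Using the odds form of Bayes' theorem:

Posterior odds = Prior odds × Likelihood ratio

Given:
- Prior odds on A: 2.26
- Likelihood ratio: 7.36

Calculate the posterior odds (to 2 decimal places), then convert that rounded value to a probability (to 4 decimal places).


Step 1: Calculate posterior odds
Posterior odds = Prior odds × LR
               = 2.26 × 7.36
               = 16.63

Step 2: Convert to probability
P(A|E) = Posterior odds / (1 + Posterior odds)
       = 16.63 / (1 + 16.63)
       = 16.63 / 17.63
       = 0.9433

The evidence increased P(A) from 0.6933 to 0.9433.


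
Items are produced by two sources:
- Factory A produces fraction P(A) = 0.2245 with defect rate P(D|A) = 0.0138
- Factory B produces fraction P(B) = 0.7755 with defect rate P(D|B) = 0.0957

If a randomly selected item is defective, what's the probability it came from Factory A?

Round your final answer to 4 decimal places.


Let A = from Factory A, D = defective

Given:
- P(A) = 0.2245, P(B) = 0.7755
- P(D|A) = 0.0138, P(D|B) = 0.0957

Step 1: Find P(D)
P(D) = P(D|A)P(A) + P(D|B)P(B)
     = 0.0138 × 0.2245 + 0.0957 × 0.7755
     = 0.00309810 + 0.07421535
     = 0.07731345

Step 2: Apply Bayes' theorem
P(A|D) = P(D|A)P(A) / P(D)
       = 0.00309810 / 0.07731345
       = 0.0401


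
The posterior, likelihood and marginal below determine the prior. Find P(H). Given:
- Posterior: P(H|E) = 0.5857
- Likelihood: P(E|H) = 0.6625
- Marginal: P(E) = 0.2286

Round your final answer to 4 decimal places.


From Bayes' theorem: P(H|E) = P(E|H) × P(H) / P(E)

Rearranging for P(H):
P(H) = P(H|E) × P(E) / P(E|H)
     = 0.5857 × 0.2286 / 0.6625
     = 0.13389102 / 0.6625
     = 0.2021


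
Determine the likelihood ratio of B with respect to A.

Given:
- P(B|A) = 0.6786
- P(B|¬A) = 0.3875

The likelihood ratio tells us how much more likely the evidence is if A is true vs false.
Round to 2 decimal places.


Likelihood Ratio (LR) = P(B|A) / P(B|¬A)

LR = 0.6786 / 0.3875
   = 1.75

The evidence is 1.75 times more likely if A is true than if A is false.
Because LR exceeds 1, B is evidence for A.


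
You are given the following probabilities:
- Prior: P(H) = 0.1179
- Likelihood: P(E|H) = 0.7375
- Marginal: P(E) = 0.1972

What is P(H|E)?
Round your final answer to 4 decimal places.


Using Bayes' theorem:

P(H|E) = P(E|H) × P(H) / P(E)
       = 0.7375 × 0.1179 / 0.1972
       = 0.08695125 / 0.1972
       = 0.4409

The evidence strengthens our belief in H.
Prior: 0.1179 → Posterior: 0.4409


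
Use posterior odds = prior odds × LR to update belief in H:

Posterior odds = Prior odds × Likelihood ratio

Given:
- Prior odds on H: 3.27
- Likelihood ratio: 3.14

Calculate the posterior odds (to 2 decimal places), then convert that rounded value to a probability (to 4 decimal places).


Step 1: Calculate posterior odds
Posterior odds = Prior odds × LR
               = 3.27 × 3.14
               = 10.27

Step 2: Convert to probability
P(H|E) = Posterior odds / (1 + Posterior odds)
       = 10.27 / (1 + 10.27)
       = 10.27 / 11.27
       = 0.9113

The evidence increased P(H) from 0.7658 to 0.9113.


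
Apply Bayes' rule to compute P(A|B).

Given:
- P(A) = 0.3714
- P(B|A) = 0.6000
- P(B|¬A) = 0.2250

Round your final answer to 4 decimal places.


Bayes' theorem: P(A|B) = P(B|A) × P(A) / P(B)

Step 1: Calculate P(B) using law of total probability
P(B) = P(B|A)P(A) + P(B|¬A)P(¬A)
     = 0.6000 × 0.3714 + 0.2250 × 0.6286
     = 0.22284000 + 0.14143500
     = 0.36427500

Step 2: Apply Bayes' theorem
P(A|B) = P(B|A) × P(A) / P(B)
       = 0.22284000 / 0.36427500
       = 0.6117


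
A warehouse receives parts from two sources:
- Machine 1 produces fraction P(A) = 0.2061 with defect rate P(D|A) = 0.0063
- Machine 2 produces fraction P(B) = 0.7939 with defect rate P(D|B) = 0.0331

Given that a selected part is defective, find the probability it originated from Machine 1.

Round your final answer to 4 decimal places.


Let A = from Machine 1, D = defective

Given:
- P(A) = 0.2061, P(B) = 0.7939
- P(D|A) = 0.0063, P(D|B) = 0.0331

Step 1: Find P(D)
P(D) = P(D|A)P(A) + P(D|B)P(B)
     = 0.0063 × 0.2061 + 0.0331 × 0.7939
     = 0.00129843 + 0.02627809
     = 0.02757652

Step 2: Apply Bayes' theorem
P(A|D) = P(D|A)P(A) / P(D)
       = 0.00129843 / 0.02757652
       = 0.0471


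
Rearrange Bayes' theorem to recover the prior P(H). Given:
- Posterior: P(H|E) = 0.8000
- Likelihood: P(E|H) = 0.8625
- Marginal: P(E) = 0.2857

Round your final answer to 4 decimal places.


From Bayes' theorem: P(H|E) = P(E|H) × P(H) / P(E)

Rearranging for P(H):
P(H) = P(H|E) × P(E) / P(E|H)
     = 0.8000 × 0.2857 / 0.8625
     = 0.22856000 / 0.8625
     = 0.2650


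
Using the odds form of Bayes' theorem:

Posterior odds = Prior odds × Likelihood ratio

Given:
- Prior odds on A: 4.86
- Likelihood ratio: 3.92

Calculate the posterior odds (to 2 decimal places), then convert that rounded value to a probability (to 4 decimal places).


Step 1: Calculate posterior odds
Posterior odds = Prior odds × LR
               = 4.86 × 3.92
               = 19.05

Step 2: Convert to probability
P(A|E) = Posterior odds / (1 + Posterior odds)
       = 19.05 / (1 + 19.05)
       = 19.05 / 20.05
       = 0.9501

The evidence increased P(A) from 0.8294 to 0.9501.


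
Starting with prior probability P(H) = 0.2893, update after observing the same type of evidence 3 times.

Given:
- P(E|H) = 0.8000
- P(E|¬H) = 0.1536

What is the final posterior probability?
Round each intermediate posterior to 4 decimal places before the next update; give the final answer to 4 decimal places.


Sequential Bayesian updating:

Initial prior: P(H) = 0.2893

Update 1:
  P(E) = 0.8000 × 0.2893 + 0.1536 × 0.7107 = 0.23144000 + 0.10916352 = 0.34060352
  P(H|E) = 0.23144000 / 0.34060352 = 0.6795

Update 2:
  P(E) = 0.8000 × 0.6795 + 0.1536 × 0.3205 = 0.54360000 + 0.04922880 = 0.59282880
  P(H|E) = 0.54360000 / 0.59282880 = 0.9170

Update 3:
  P(E) = 0.8000 × 0.9170 + 0.1536 × 0.0830 = 0.73360000 + 0.01274880 = 0.74634880
  P(H|E) = 0.73360000 / 0.74634880 = 0.9829

Final posterior: 0.9829


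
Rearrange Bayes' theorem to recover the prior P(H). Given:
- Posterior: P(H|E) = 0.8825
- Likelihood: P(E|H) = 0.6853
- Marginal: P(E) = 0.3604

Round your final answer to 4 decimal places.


From Bayes' theorem: P(H|E) = P(E|H) × P(H) / P(E)

Rearranging for P(H):
P(H) = P(H|E) × P(E) / P(E|H)
     = 0.8825 × 0.3604 / 0.6853
     = 0.31805300 / 0.6853
     = 0.4641


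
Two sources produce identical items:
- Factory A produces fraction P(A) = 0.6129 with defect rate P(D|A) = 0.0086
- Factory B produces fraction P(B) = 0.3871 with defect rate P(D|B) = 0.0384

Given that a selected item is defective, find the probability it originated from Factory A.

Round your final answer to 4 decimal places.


Let A = from Factory A, D = defective

Given:
- P(A) = 0.6129, P(B) = 0.3871
- P(D|A) = 0.0086, P(D|B) = 0.0384

Step 1: Find P(D)
P(D) = P(D|A)P(A) + P(D|B)P(B)
     = 0.0086 × 0.6129 + 0.0384 × 0.3871
     = 0.00527094 + 0.01486464
     = 0.02013558

Step 2: Apply Bayes' theorem
P(A|D) = P(D|A)P(A) / P(D)
       = 0.00527094 / 0.02013558
       = 0.2618


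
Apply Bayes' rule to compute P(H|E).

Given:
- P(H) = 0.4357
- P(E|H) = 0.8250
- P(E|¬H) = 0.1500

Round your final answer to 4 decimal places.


Bayes' theorem: P(H|E) = P(E|H) × P(H) / P(E)

Step 1: Calculate P(E) using law of total probability
P(E) = P(E|H)P(H) + P(E|¬H)P(¬H)
     = 0.8250 × 0.4357 + 0.1500 × 0.5643
     = 0.35945250 + 0.08464500
     = 0.44409750

Step 2: Apply Bayes' theorem
P(H|E) = P(E|H) × P(H) / P(E)
       = 0.35945250 / 0.44409750
       = 0.8094


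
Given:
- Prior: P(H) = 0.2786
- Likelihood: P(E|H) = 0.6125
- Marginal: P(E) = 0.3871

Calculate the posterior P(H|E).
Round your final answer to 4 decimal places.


Using Bayes' theorem:

P(H|E) = P(E|H) × P(H) / P(E)
       = 0.6125 × 0.2786 / 0.3871
       = 0.17064250 / 0.3871
       = 0.4408

The evidence strengthens our belief in H.
Prior: 0.2786 → Posterior: 0.4408


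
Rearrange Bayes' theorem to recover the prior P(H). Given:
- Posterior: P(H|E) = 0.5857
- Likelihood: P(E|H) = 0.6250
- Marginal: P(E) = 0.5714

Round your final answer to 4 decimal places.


From Bayes' theorem: P(H|E) = P(E|H) × P(H) / P(E)

Rearranging for P(H):
P(H) = P(H|E) × P(E) / P(E|H)
     = 0.5857 × 0.5714 / 0.6250
     = 0.33466898 / 0.6250
     = 0.5355


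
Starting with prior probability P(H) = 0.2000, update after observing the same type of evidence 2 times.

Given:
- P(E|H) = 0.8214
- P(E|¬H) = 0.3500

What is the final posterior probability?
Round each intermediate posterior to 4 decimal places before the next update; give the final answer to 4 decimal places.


Sequential Bayesian updating:

Initial prior: P(H) = 0.2000

Update 1:
  P(E) = 0.8214 × 0.2000 + 0.3500 × 0.8000 = 0.16428000 + 0.28000000 = 0.44428000
  P(H|E) = 0.16428000 / 0.44428000 = 0.3698

Update 2:
  P(E) = 0.8214 × 0.3698 + 0.3500 × 0.6302 = 0.30375372 + 0.22057000 = 0.52432372
  P(H|E) = 0.30375372 / 0.52432372 = 0.5793

Final posterior: 0.5793


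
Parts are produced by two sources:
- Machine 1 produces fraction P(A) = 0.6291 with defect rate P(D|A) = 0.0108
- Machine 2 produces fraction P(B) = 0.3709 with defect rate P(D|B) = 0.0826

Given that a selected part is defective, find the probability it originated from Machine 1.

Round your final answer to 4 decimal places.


Let A = from Machine 1, D = defective

Given:
- P(A) = 0.6291, P(B) = 0.3709
- P(D|A) = 0.0108, P(D|B) = 0.0826

Step 1: Find P(D)
P(D) = P(D|A)P(A) + P(D|B)P(B)
     = 0.0108 × 0.6291 + 0.0826 × 0.3709
     = 0.00679428 + 0.03063634
     = 0.03743062

Step 2: Apply Bayes' theorem
P(A|D) = P(D|A)P(A) / P(D)
       = 0.00679428 / 0.03743062
       = 0.1815


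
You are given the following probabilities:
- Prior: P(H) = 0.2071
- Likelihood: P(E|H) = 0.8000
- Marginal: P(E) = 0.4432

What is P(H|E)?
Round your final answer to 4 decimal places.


Using Bayes' theorem:

P(H|E) = P(E|H) × P(H) / P(E)
       = 0.8000 × 0.2071 / 0.4432
       = 0.16568000 / 0.4432
       = 0.3738

The evidence strengthens our belief in H.
Prior: 0.2071 → Posterior: 0.3738


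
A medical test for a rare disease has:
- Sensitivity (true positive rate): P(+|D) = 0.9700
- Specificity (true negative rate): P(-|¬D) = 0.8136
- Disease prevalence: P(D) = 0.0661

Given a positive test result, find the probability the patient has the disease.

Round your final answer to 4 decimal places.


Let D = has disease, + = positive test

Given:
- P(D) = 0.0661 (prevalence)
- P(+|D) = 0.9700 (sensitivity)
- P(-|¬D) = 0.8136 (specificity)
- P(+|¬D) = 0.1864 (false positive rate = 1 - specificity)

Step 1: Find P(+)
P(+) = P(+|D)P(D) + P(+|¬D)P(¬D)
     = 0.9700 × 0.0661 + 0.1864 × 0.9339
     = 0.06411700 + 0.17407896
     = 0.23819596

Step 2: Apply Bayes' theorem for P(D|+)
P(D|+) = P(+|D)P(D) / P(+)
       = 0.06411700 / 0.23819596
       = 0.2692


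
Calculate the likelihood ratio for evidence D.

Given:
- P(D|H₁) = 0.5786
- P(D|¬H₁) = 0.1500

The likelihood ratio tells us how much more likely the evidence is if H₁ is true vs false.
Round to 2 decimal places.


Likelihood Ratio (LR) = P(D|H₁) / P(D|¬H₁)

LR = 0.5786 / 0.1500
   = 3.86

The evidence is 3.86 times more likely if H₁ is true than if H₁ is false.
LR > 1, so observing D raises the odds in favor of H₁.


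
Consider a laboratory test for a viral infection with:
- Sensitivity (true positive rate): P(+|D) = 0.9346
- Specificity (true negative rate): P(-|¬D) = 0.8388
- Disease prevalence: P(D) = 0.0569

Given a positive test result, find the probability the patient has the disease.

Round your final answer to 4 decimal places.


Let D = has disease, + = positive test

Given:
- P(D) = 0.0569 (prevalence)
- P(+|D) = 0.9346 (sensitivity)
- P(-|¬D) = 0.8388 (specificity)
- P(+|¬D) = 0.1612 (false positive rate = 1 - specificity)

Step 1: Find P(+)
P(+) = P(+|D)P(D) + P(+|¬D)P(¬D)
     = 0.9346 × 0.0569 + 0.1612 × 0.9431
     = 0.05317874 + 0.15202772
     = 0.20520646

Step 2: Apply Bayes' theorem for P(D|+)
P(D|+) = P(+|D)P(D) / P(+)
       = 0.05317874 / 0.20520646
       = 0.2591
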